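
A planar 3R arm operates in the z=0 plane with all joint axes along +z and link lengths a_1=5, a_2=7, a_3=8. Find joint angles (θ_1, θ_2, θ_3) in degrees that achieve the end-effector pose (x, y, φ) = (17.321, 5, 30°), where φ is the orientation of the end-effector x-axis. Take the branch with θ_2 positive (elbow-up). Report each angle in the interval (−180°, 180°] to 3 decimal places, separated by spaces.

wrist centre = target − a_3·(cos φ, sin φ) = (10.3928, 1.0000)
cos θ_2 = (109.0102−5²−7²)/(2·5·7) = 0.5001; θ_2 = 59.9903° (elbow-up)
β = atan2(1.0000,10.3928) = 5.4961°; ψ = atan2(6.0616,8.5010) = 35.4905°
θ_1 = β − ψ = -29.9944°
θ_3 = φ − θ_1 − θ_2 = 0.0040° (wrapped to (-180°,180°])

-29.994 59.990 0.004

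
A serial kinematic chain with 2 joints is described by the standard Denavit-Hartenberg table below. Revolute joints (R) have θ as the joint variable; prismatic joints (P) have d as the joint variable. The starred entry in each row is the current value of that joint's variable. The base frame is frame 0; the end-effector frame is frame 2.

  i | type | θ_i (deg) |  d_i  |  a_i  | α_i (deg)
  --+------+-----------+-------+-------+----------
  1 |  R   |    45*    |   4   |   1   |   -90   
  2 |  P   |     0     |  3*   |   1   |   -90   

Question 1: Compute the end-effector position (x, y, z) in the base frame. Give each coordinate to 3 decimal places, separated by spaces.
-0.707 3.536 4.000

after link 1: o_1 = (0.7071, 0.7071, 4.0000)
after link 2: o_2 = (-0.7071, 3.5355, 4.0000)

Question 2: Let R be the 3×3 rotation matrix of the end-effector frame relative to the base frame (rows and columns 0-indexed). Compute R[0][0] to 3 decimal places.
0.707

End-effector x-axis (col 0 of R) = (0.7071,0.7071,0.0000)
R[0][0] = 0.7071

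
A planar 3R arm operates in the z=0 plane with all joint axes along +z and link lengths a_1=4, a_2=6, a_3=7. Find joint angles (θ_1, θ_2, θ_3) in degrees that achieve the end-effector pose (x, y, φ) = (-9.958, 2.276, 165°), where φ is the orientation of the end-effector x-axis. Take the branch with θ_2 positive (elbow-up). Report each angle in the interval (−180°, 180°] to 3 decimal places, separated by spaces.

wrist centre = target − a_3·(cos φ, sin φ) = (-3.1965, 0.4643)
cos θ_2 = (10.4333−4²−6²)/(2·4·6) = -0.8660; θ_2 = 149.9940° (elbow-up)
β = atan2(0.4643,-3.1965) = 171.7361°; ψ = atan2(3.0005,-1.1958) = 111.7293°
θ_1 = β − ψ = 60.0067°
θ_3 = φ − θ_1 − θ_2 = -45.0008° (wrapped to (-180°,180°])

60.007 149.994 -45.001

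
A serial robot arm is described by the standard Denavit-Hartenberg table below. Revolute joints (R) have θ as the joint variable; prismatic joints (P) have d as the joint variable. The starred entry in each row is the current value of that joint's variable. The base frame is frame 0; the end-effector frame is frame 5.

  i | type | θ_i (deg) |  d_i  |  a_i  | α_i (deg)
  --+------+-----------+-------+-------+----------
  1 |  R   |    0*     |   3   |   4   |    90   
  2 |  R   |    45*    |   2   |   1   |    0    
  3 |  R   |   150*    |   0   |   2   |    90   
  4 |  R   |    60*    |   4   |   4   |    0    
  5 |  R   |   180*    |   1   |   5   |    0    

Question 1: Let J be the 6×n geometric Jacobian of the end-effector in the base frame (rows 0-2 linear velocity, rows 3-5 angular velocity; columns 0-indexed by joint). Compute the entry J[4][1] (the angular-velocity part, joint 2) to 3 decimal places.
-1.000

axis z_1 = (0.0000,-1.0000,0.0000); lever o_n−o_1 = (-2.0359,-1.1340,5.1485)
cross product → J_v[:, 1] = (-5.1485,-0.0000,-2.0359)
J_ω[:, 1] = z_1
entry J[4][1] = -1.0000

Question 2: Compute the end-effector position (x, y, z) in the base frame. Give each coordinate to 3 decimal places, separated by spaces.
after link 1: o_1 = (4.0000, 0.0000, 3.0000)
after link 2: o_2 = (4.7071, -2.0000, 3.7071)
after link 3: o_3 = (2.7753, -2.0000, 3.1895)
after link 4: o_4 = (-0.1919, -5.4641, 6.5355)
after link 5: o_5 = (1.9641, -1.1340, 8.1485)

1.964 -1.134 8.149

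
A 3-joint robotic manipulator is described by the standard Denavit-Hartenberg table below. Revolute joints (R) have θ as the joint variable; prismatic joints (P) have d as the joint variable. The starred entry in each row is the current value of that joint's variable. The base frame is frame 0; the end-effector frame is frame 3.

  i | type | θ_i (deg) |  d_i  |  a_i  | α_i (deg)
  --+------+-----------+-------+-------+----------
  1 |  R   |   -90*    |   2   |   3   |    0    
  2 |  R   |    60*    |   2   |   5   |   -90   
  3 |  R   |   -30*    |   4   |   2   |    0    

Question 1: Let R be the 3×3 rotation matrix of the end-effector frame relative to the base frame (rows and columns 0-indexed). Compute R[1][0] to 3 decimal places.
-0.433

End-effector x-axis (col 0 of R) = (0.7500,-0.4330,0.5000)
R[1][0] = -0.4330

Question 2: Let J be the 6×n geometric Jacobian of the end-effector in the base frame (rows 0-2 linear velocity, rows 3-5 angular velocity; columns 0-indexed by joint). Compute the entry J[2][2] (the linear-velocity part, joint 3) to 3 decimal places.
-1.732

axis z_2 = (0.5000,0.8660,0.0000); lever o_n−o_2 = (3.5000,2.5981,1.0000)
cross product → J_v[:, 2] = (0.8660,-0.5000,-1.7321)
J_ω[:, 2] = z_2
entry J[2][2] = -1.7321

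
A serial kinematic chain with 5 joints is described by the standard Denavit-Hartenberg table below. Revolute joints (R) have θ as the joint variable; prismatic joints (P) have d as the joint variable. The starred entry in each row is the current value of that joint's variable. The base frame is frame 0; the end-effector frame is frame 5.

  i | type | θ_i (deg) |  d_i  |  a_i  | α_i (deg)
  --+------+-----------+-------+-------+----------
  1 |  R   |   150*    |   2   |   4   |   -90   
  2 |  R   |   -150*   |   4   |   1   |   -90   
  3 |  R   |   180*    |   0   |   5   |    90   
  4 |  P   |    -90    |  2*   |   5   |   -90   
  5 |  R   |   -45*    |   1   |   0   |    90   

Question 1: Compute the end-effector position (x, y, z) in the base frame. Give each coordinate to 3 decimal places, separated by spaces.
-6.049 1.183 -4.830

after link 1: o_1 = (-3.4641, 2.0000, 2.0000)
after link 2: o_2 = (-4.7141, -1.8971, 2.5000)
after link 3: o_3 = (-8.4641, 0.2679, 0.0000)
after link 4: o_4 = (-5.2990, 0.7500, -4.3301)
after link 5: o_5 = (-6.0490, 1.1830, -4.8301)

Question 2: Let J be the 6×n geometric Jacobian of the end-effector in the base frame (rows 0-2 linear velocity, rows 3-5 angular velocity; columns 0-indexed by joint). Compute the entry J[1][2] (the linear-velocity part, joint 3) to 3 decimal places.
axis z_2 = (-0.4330,0.2500,0.8660); lever o_n−o_2 = (-1.3349,3.0801,-7.3301)
cross product → J_v[:, 2] = (-4.5000,-4.3301,-1.0000)
J_ω[:, 2] = z_2
entry J[1][2] = -4.3301

-4.330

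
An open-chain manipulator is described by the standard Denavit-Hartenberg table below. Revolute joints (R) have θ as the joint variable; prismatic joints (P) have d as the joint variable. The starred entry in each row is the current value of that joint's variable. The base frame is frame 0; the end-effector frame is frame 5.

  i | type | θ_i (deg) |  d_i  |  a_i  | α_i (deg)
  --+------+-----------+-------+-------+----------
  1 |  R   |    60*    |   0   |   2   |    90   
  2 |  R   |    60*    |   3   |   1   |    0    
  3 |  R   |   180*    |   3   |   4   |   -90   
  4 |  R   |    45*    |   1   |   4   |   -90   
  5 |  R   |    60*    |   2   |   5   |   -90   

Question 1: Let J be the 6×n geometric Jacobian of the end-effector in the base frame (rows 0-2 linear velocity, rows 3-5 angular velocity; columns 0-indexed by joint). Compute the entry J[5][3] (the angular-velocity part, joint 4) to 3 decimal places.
-0.500

axis z_3 = (0.4330,0.7500,-0.5000); lever o_n−o_3 = (-7.4426,-0.8702,-1.0906)
cross product → J_v[:, 3] = (-1.2531,4.1936,5.2052)
J_ω[:, 3] = z_3
entry J[5][3] = -0.5000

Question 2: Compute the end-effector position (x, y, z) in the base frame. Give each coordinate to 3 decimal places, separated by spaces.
after link 1: o_1 = (1.0000, 1.7321, 0.0000)
after link 2: o_2 = (3.8481, 0.6651, 0.8660)
after link 3: o_3 = (5.4462, -2.5670, -2.5981)
after link 4: o_4 = (2.7226, -1.6275, -5.5476)
after link 5: o_5 = (-1.9965, -3.4372, -3.6887)

-1.996 -3.437 -3.689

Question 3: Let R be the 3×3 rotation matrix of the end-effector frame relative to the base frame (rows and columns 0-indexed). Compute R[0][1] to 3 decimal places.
End-effector y-axis (col 1 of R) = (0.4356,-0.6597,-0.6124)
R[0][1] = 0.4356

0.436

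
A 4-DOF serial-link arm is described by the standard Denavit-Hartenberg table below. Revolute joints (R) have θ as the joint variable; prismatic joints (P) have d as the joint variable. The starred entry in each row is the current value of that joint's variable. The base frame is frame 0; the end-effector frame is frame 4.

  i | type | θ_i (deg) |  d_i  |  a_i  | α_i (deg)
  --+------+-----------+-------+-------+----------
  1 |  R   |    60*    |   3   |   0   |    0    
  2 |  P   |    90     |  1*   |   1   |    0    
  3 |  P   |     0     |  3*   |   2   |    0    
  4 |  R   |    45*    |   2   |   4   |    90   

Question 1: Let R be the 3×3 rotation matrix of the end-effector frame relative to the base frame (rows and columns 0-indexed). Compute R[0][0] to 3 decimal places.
-0.966

End-effector x-axis (col 0 of R) = (-0.9659,-0.2588,0.0000)
R[0][0] = -0.9659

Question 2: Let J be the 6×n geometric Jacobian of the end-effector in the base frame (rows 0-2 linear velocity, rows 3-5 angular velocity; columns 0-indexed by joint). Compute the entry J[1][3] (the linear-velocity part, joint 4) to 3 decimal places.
axis z_3 = (0.0000,0.0000,1.0000); lever o_n−o_3 = (-3.8637,-1.0353,2.0000)
cross product → J_v[:, 3] = (1.0353,-3.8637,0.0000)
J_ω[:, 3] = z_3
entry J[1][3] = -3.8637

-3.864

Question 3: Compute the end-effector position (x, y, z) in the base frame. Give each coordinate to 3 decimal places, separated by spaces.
after link 1: o_1 = (0.0000, 0.0000, 3.0000)
after link 2: o_2 = (-0.8660, 0.5000, 4.0000)
after link 3: o_3 = (-2.5981, 1.5000, 7.0000)
after link 4: o_4 = (-6.4618, 0.4647, 9.0000)

-6.462 0.465 9.000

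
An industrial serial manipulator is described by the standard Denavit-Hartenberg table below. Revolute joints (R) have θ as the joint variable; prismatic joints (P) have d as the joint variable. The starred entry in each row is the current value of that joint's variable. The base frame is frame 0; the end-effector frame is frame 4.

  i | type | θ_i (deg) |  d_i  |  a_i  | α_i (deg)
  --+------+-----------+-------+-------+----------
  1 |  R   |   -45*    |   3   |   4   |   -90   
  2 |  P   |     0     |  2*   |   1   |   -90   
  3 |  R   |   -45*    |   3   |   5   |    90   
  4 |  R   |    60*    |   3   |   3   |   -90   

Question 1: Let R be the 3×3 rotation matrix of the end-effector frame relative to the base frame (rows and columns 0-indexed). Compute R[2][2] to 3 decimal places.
-0.500

End-effector z-axis (col 2 of R) = (-0.8660,0.0000,-0.5000)
R[2][2] = -0.5000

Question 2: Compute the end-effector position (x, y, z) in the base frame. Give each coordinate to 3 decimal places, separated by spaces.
after link 1: o_1 = (2.8284, -2.8284, 3.0000)
after link 2: o_2 = (4.9497, -2.1213, 3.0000)
after link 3: o_3 = (9.9497, -2.1213, 0.0000)
after link 4: o_4 = (11.4497, 0.8787, -2.5981)

11.450 0.879 -2.598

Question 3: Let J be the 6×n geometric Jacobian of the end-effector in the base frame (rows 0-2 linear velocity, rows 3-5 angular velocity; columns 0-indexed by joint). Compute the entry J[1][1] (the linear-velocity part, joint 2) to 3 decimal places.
prismatic axis z_1 = (0.7071,0.7071,0.0000)
J_v[:, 1] = z_1; J_ω[:, 1] = (0,0,0)
entry J[1][1] = 0.7071

0.707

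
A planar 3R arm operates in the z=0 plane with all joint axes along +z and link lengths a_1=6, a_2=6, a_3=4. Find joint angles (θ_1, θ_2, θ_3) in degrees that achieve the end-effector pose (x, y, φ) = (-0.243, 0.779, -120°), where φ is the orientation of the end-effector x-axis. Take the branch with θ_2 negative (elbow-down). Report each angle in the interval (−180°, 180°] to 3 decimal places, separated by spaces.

wrist centre = target − a_3·(cos φ, sin φ) = (1.7570, 4.2431)
cos θ_2 = (21.0910−6²−6²)/(2·6·6) = -0.7071; θ_2 = -134.9970° (elbow-down)
β = atan2(4.2431,1.7570) = 67.5063°; ψ = atan2(-4.2429,1.7576) = -67.4985°
θ_1 = β − ψ = 135.0049°
θ_3 = φ − θ_1 − θ_2 = -120.0078° (wrapped to (-180°,180°])

135.005 -134.997 -120.008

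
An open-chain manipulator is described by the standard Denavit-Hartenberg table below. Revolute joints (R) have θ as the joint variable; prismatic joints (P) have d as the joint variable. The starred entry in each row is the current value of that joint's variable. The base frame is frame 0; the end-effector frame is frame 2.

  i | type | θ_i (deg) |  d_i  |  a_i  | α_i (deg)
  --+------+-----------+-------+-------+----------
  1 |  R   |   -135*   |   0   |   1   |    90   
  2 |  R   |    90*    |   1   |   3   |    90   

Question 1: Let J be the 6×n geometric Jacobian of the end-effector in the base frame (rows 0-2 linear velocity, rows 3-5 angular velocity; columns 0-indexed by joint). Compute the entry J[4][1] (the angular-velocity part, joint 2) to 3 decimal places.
axis z_1 = (-0.7071,0.7071,0.0000); lever o_n−o_1 = (-0.7071,0.7071,3.0000)
cross product → J_v[:, 1] = (2.1213,2.1213,0.0000)
J_ω[:, 1] = z_1
entry J[4][1] = 0.7071

0.707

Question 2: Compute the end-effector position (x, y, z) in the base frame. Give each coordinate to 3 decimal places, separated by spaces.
-1.414 -0.000 3.000

after link 1: o_1 = (-0.7071, -0.7071, 0.0000)
after link 2: o_2 = (-1.4142, -0.0000, 3.0000)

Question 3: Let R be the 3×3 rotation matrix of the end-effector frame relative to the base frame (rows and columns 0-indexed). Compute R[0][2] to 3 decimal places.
-0.707

End-effector z-axis (col 2 of R) = (-0.7071,-0.7071,-0.0000)
R[0][2] = -0.7071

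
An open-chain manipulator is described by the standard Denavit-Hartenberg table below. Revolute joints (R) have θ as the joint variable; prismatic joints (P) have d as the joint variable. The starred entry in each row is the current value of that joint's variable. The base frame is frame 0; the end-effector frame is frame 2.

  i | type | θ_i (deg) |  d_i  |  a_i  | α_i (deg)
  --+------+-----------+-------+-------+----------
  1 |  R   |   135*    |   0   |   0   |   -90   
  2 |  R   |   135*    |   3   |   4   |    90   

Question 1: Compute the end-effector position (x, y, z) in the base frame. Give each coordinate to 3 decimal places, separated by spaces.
-0.121 -4.121 -2.828

after link 1: o_1 = (0.0000, 0.0000, 0.0000)
after link 2: o_2 = (-0.1213, -4.1213, -2.8284)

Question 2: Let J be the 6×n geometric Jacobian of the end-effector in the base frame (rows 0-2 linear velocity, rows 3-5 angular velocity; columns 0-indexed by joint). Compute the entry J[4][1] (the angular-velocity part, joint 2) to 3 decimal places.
-0.707

axis z_1 = (-0.7071,-0.7071,0.0000); lever o_n−o_1 = (-0.1213,-4.1213,-2.8284)
cross product → J_v[:, 1] = (2.0000,-2.0000,2.8284)
J_ω[:, 1] = z_1
entry J[4][1] = -0.7071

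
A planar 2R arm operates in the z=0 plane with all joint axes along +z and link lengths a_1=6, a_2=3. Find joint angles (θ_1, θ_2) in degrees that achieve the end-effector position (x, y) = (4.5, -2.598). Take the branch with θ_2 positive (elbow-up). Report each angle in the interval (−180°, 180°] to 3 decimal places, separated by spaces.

cos θ_2 = (26.9996−6²−3²)/(2·6·3) = -0.5000; θ_2 = 120.0007° (elbow-up)
β = atan2(-2.5980,4.5000) = -29.9993°; ψ = atan2(2.5981,4.5000) = 30.0000°
θ_1 = β − ψ = -59.9993°

-59.999 120.001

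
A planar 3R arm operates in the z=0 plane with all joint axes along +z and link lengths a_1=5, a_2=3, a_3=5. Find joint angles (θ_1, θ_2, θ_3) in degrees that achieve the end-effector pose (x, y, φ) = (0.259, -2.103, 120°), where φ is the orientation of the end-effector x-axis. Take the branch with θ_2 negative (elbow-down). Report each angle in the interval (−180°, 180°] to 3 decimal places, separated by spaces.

wrist centre = target − a_3·(cos φ, sin φ) = (2.7590, -6.4331)
cos θ_2 = (48.9972−5²−3²)/(2·5·3) = 0.4999; θ_2 = -60.0062° (elbow-down)
β = atan2(-6.4331,2.7590) = -66.7868°; ψ = atan2(-2.5982,6.4997) = -21.7889°
θ_1 = β − ψ = -44.9979°
θ_3 = φ − θ_1 − θ_2 = -134.9959° (wrapped to (-180°,180°])

-44.998 -60.006 -134.996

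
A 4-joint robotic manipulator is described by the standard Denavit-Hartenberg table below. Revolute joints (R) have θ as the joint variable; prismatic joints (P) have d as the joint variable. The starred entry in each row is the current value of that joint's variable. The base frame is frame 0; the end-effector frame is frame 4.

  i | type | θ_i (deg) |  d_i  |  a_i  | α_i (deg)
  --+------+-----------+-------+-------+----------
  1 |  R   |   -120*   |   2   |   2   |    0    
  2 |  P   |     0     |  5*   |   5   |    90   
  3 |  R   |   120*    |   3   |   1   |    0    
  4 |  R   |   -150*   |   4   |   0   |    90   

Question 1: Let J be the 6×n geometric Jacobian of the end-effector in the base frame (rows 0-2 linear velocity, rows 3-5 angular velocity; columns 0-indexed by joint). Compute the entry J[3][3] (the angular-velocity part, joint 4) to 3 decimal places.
-0.866

axis z_3 = (-0.8660,0.5000,0.0000); lever o_n−o_3 = (-3.4641,2.0000,0.0000)
cross product → J_v[:, 3] = (-0.0000,-0.0000,-0.0000)
J_ω[:, 3] = z_3
entry J[3][3] = -0.8660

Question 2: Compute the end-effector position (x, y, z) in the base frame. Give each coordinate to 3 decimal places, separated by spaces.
-9.312 -2.129 7.866

after link 1: o_1 = (-1.0000, -1.7321, 2.0000)
after link 2: o_2 = (-3.5000, -6.0622, 7.0000)
after link 3: o_3 = (-5.8481, -4.1292, 7.8660)
after link 4: o_4 = (-9.3122, -2.1292, 7.8660)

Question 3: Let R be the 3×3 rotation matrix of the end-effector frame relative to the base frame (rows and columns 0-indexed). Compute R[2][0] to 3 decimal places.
End-effector x-axis (col 0 of R) = (-0.4330,-0.7500,-0.5000)
R[2][0] = -0.5000

-0.500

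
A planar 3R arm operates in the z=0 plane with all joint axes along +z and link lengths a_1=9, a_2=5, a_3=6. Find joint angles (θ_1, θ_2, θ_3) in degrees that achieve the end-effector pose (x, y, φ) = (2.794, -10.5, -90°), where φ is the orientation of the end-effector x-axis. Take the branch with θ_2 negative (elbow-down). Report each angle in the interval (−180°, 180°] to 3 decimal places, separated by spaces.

-30.003 -150.002 90.005

wrist centre = target − a_3·(cos φ, sin φ) = (2.7940, -4.5000)
cos θ_2 = (28.0564−9²−5²)/(2·9·5) = -0.8660; θ_2 = -150.0016° (elbow-down)
β = atan2(-4.5000,2.7940) = -58.1643°; ψ = atan2(-2.4999,4.6698) = -28.1614°
θ_1 = β − ψ = -30.0029°
θ_3 = φ − θ_1 − θ_2 = 90.0045° (wrapped to (-180°,180°])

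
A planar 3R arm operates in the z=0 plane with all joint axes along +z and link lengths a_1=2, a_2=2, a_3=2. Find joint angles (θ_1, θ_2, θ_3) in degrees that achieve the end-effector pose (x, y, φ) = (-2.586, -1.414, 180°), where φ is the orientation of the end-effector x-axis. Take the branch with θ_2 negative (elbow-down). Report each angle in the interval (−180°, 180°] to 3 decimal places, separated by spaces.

wrist centre = target − a_3·(cos φ, sin φ) = (-0.5860, -1.4140)
cos θ_2 = (2.3428−2²−2²)/(2·2·2) = -0.7072; θ_2 = -135.0036° (elbow-down)
β = atan2(-1.4140,-0.5860) = -112.5104°; ψ = atan2(-1.4141,0.5857) = -67.5018°
θ_1 = β − ψ = -45.0087°
θ_3 = φ − θ_1 − θ_2 = 0.0122° (wrapped to (-180°,180°])

-45.009 -135.004 0.012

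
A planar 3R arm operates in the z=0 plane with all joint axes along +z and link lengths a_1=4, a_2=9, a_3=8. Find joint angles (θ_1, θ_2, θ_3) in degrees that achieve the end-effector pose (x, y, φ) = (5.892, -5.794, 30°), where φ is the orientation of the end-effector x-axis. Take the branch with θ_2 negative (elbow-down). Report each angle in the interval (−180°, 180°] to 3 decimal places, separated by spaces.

wrist centre = target − a_3·(cos φ, sin φ) = (-1.0362, -9.7940)
cos θ_2 = (96.9962−4²−9²)/(2·4·9) = -0.0001; θ_2 = -90.0031° (elbow-down)
β = atan2(-9.7940,-1.0362) = -96.0394°; ψ = atan2(-9.0000,3.9995) = -66.0401°
θ_1 = β − ψ = -29.9993°
θ_3 = φ − θ_1 − θ_2 = 150.0024° (wrapped to (-180°,180°])

-29.999 -90.003 150.002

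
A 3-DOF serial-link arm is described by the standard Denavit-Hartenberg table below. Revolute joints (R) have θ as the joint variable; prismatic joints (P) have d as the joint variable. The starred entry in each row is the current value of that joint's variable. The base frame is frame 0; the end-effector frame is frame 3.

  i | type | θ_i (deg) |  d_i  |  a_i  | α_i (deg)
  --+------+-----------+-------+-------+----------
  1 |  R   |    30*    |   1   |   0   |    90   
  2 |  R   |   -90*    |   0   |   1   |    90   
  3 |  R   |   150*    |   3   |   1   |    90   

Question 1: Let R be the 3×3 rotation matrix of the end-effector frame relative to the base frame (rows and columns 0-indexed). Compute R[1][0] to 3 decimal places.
End-effector x-axis (col 0 of R) = (0.2500,-0.4330,0.8660)
R[1][0] = -0.4330

-0.433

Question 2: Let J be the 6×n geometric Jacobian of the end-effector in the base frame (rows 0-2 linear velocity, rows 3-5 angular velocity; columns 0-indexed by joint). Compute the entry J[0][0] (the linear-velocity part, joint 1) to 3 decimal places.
axis z_0 = ẑ; lever o_n−o_0 = (-2.3481,-1.9330,0.8660)
cross product → J_v[:, 0] = (1.9330,-2.3481,0.0000)
J_ω[:, 0] = z_0
entry J[0][0] = 1.9330

1.933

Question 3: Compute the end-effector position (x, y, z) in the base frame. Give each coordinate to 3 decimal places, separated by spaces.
after link 1: o_1 = (0.0000, 0.0000, 1.0000)
after link 2: o_2 = (0.0000, -0.0000, 0.0000)
after link 3: o_3 = (-2.3481, -1.9330, 0.8660)

-2.348 -1.933 0.866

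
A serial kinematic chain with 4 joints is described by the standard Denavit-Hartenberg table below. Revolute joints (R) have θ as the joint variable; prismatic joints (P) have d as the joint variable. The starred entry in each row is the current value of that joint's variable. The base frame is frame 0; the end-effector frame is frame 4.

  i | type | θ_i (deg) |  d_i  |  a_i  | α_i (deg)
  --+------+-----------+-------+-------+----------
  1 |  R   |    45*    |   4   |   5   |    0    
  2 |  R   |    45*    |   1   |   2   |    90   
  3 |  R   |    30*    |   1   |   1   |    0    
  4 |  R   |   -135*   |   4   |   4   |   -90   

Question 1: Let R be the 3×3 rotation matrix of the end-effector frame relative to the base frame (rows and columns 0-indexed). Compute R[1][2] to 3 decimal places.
0.966

End-effector z-axis (col 2 of R) = (0.0000,0.9659,-0.2588)
R[1][2] = 0.9659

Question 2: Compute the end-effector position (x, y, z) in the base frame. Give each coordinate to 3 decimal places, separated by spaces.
8.536 5.366 1.636

after link 1: o_1 = (3.5355, 3.5355, 4.0000)
after link 2: o_2 = (3.5355, 5.5355, 5.0000)
after link 3: o_3 = (4.5355, 6.4016, 5.5000)
after link 4: o_4 = (8.5355, 5.3663, 1.6363)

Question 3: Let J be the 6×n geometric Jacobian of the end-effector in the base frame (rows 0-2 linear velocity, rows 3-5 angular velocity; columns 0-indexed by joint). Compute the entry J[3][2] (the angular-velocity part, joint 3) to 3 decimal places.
1.000

axis z_2 = (1.0000,-0.0000,0.0000); lever o_n−o_2 = (5.0000,-0.1693,-3.3637)
cross product → J_v[:, 2] = (0.0000,3.3637,-0.1693)
J_ω[:, 2] = z_2
entry J[3][2] = 1.0000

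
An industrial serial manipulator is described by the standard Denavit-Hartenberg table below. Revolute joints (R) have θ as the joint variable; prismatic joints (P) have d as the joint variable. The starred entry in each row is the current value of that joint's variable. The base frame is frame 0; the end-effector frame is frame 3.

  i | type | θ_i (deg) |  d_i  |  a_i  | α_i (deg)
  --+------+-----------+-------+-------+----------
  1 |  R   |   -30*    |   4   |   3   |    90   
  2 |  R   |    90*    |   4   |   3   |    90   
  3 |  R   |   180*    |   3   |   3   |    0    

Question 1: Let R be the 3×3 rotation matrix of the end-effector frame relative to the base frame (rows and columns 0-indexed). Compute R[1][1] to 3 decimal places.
End-effector y-axis (col 1 of R) = (0.5000,0.8660,-0.0000)
R[1][1] = 0.8660

0.866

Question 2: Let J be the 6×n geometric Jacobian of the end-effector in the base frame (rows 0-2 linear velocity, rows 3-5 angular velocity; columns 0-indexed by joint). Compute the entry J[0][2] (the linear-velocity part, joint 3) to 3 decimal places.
1.500

axis z_2 = (0.8660,-0.5000,-0.0000); lever o_n−o_2 = (2.5981,-1.5000,-3.0000)
cross product → J_v[:, 2] = (1.5000,2.5981,-0.0000)
J_ω[:, 2] = z_2
entry J[0][2] = 1.5000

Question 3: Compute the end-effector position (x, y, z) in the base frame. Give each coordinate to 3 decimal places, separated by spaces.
3.196 -6.464 4.000

after link 1: o_1 = (2.5981, -1.5000, 4.0000)
after link 2: o_2 = (0.5981, -4.9641, 7.0000)
after link 3: o_3 = (3.1962, -6.4641, 4.0000)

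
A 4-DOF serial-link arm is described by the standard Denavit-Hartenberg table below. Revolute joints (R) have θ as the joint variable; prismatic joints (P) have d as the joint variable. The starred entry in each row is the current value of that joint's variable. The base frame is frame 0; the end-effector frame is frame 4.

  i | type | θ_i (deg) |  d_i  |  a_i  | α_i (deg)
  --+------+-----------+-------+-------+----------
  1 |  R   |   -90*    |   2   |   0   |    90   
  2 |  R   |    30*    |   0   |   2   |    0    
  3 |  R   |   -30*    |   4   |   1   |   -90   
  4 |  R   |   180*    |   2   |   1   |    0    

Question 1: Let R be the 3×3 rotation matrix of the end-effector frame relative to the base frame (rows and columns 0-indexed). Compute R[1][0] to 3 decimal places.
1.000

End-effector x-axis (col 0 of R) = (0.0000,1.0000,-0.0000)
R[1][0] = 1.0000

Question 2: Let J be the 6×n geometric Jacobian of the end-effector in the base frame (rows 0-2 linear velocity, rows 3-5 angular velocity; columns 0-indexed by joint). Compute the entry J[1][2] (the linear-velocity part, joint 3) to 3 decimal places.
axis z_2 = (-1.0000,-0.0000,0.0000); lever o_n−o_2 = (-4.0000,-0.0000,2.0000)
cross product → J_v[:, 2] = (-0.0000,2.0000,-0.0000)
J_ω[:, 2] = z_2
entry J[1][2] = 2.0000

2.000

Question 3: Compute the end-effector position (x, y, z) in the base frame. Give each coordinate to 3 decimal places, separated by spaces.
-4.000 -1.732 5.000

after link 1: o_1 = (0.0000, 0.0000, 2.0000)
after link 2: o_2 = (0.0000, -1.7321, 3.0000)
after link 3: o_3 = (-4.0000, -2.7321, 3.0000)
after link 4: o_4 = (-4.0000, -1.7321, 5.0000)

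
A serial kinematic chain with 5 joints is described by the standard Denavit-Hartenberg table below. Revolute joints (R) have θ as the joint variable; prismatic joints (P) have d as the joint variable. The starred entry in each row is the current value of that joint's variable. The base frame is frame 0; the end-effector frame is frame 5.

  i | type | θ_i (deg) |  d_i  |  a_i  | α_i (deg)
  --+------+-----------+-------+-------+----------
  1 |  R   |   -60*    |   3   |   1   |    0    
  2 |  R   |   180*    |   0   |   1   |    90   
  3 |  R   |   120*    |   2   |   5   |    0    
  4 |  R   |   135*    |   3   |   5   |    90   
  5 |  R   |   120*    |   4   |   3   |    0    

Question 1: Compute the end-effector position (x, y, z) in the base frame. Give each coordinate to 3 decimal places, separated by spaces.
10.215 -2.497 4.985

after link 1: o_1 = (0.5000, -0.8660, 3.0000)
after link 2: o_2 = (0.0000, 0.0000, 3.0000)
after link 3: o_3 = (2.9821, -1.1651, 7.3301)
after link 4: o_4 = (6.2272, -0.7858, 2.5005)
after link 5: o_5 = (10.2149, -2.4966, 4.9847)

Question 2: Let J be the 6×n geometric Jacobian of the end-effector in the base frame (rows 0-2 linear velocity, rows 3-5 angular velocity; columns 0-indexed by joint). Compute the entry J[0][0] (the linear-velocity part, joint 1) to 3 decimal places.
2.497

axis z_0 = ẑ; lever o_n−o_0 = (10.2149,-2.4966,4.9847)
cross product → J_v[:, 0] = (2.4966,10.2149,-0.0000)
J_ω[:, 0] = z_0
entry J[0][0] = 2.4966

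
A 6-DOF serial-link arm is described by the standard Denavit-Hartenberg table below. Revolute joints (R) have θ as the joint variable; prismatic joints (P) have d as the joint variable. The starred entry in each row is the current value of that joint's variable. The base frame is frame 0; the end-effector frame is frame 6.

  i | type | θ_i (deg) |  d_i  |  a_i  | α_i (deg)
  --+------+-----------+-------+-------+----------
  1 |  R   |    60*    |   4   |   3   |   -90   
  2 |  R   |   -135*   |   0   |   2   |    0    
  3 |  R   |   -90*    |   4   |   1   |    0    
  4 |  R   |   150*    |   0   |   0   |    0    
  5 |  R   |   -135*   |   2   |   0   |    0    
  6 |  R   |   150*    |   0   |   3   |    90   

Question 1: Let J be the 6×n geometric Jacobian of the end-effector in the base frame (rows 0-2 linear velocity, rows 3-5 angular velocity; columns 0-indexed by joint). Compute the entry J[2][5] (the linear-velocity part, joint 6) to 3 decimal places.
axis z_5 = (-0.8660,0.5000,0.0000); lever o_n−o_5 = (0.7500,1.2990,2.5981)
cross product → J_v[:, 5] = (1.2990,2.2500,-1.5000)
J_ω[:, 5] = z_5
entry J[2][5] = -1.5000

-1.500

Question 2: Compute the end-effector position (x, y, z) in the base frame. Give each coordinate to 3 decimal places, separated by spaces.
after link 1: o_1 = (1.5000, 2.5981, 4.0000)
after link 2: o_2 = (0.7929, 1.3733, 5.4142)
after link 3: o_3 = (-3.0248, 2.7610, 4.7071)
after link 4: o_4 = (-3.0248, 2.7610, 4.7071)
after link 5: o_5 = (-4.7568, 3.7610, 4.7071)
after link 6: o_6 = (-4.0068, 5.0600, 7.3052)

-4.007 5.060 7.305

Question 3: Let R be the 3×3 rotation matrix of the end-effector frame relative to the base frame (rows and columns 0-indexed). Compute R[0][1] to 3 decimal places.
-0.866

End-effector y-axis (col 1 of R) = (-0.8660,0.5000,0.0000)
R[0][1] = -0.8660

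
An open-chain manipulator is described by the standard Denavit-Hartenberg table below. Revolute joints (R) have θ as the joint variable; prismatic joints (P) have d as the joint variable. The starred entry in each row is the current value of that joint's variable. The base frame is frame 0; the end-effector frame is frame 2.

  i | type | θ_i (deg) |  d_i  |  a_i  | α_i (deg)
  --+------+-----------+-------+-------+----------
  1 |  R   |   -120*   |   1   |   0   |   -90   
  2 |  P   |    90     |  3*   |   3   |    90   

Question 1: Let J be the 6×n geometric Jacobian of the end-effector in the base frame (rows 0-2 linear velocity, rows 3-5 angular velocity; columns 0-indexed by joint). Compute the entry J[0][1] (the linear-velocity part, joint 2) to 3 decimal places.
prismatic axis z_1 = (0.8660,-0.5000,0.0000)
J_v[:, 1] = z_1; J_ω[:, 1] = (0,0,0)
entry J[0][1] = 0.8660

0.866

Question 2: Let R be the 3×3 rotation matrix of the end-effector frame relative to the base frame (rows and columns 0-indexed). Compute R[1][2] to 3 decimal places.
End-effector z-axis (col 2 of R) = (-0.5000,-0.8660,0.0000)
R[1][2] = -0.8660

-0.866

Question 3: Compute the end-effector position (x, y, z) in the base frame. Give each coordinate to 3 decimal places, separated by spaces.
after link 1: o_1 = (0.0000, 0.0000, 1.0000)
after link 2: o_2 = (2.5981, -1.5000, -2.0000)

2.598 -1.500 -2.000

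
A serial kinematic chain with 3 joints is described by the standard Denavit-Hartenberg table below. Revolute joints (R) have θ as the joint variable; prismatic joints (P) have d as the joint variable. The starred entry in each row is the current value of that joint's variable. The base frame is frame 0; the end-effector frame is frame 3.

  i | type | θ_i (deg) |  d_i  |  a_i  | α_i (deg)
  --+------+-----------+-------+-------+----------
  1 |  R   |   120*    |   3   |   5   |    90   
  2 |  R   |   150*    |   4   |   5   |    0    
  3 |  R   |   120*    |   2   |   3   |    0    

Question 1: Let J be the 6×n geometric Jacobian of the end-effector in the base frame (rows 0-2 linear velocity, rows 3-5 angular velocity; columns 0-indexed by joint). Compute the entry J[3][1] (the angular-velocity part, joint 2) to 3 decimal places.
0.866

axis z_1 = (0.8660,0.5000,0.0000); lever o_n−o_1 = (7.3612,-0.7500,-0.5000)
cross product → J_v[:, 1] = (-0.2500,0.4330,-4.3301)
J_ω[:, 1] = z_1
entry J[3][1] = 0.8660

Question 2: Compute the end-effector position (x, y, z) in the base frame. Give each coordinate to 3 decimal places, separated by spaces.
after link 1: o_1 = (-2.5000, 4.3301, 3.0000)
after link 2: o_2 = (3.1292, 2.5801, 5.5000)
after link 3: o_3 = (4.8612, 3.5801, 2.5000)

4.861 3.580 2.500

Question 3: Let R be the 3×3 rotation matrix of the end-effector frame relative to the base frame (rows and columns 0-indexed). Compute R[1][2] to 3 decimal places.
End-effector z-axis (col 2 of R) = (0.8660,0.5000,0.0000)
R[1][2] = 0.5000

0.500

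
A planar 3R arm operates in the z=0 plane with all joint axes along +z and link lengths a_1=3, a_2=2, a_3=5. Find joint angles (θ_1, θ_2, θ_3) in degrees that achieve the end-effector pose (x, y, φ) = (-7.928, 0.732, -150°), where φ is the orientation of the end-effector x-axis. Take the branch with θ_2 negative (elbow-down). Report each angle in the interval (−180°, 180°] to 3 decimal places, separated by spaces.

150.006 -30.017 90.012

wrist centre = target − a_3·(cos φ, sin φ) = (-3.5979, 3.2320)
cos θ_2 = (23.3905−3²−2²)/(2·3·2) = 0.8659; θ_2 = -30.0171° (elbow-down)
β = atan2(3.2320,-3.5979) = 138.0664°; ψ = atan2(-1.0005,4.7318) = -11.9392°
θ_1 = β − ψ = 150.0056°
θ_3 = φ − θ_1 − θ_2 = 90.0115° (wrapped to (-180°,180°])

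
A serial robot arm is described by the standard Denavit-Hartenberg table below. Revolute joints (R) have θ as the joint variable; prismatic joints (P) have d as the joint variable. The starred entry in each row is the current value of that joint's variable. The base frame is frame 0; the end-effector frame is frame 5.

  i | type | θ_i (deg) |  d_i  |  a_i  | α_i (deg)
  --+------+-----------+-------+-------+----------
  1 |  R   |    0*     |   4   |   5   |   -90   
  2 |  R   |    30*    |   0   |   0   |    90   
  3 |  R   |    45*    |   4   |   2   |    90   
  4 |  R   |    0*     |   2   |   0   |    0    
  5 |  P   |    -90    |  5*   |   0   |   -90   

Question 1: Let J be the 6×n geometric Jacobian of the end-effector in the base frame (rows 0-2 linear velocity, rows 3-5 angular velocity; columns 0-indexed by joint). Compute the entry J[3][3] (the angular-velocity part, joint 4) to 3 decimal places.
0.612

axis z_3 = (0.6124,-0.7071,-0.3536); lever o_n−o_3 = (4.2866,-4.9497,-2.4749)
cross product → J_v[:, 3] = (-0.0000,0.0000,0.0000)
J_ω[:, 3] = z_3
entry J[3][3] = 0.6124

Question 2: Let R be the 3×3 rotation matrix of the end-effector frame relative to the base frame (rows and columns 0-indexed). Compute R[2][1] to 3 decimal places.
0.354

End-effector y-axis (col 1 of R) = (-0.6124,0.7071,0.3536)
R[2][1] = 0.3536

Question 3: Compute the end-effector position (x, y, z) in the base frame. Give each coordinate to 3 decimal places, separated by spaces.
12.511 -3.536 4.282

after link 1: o_1 = (5.0000, 0.0000, 4.0000)
after link 2: o_2 = (5.0000, 0.0000, 4.0000)
after link 3: o_3 = (8.2247, 1.4142, 6.7570)
after link 4: o_4 = (9.4495, -0.0000, 6.0499)
after link 5: o_5 = (12.5114, -3.5355, 4.2821)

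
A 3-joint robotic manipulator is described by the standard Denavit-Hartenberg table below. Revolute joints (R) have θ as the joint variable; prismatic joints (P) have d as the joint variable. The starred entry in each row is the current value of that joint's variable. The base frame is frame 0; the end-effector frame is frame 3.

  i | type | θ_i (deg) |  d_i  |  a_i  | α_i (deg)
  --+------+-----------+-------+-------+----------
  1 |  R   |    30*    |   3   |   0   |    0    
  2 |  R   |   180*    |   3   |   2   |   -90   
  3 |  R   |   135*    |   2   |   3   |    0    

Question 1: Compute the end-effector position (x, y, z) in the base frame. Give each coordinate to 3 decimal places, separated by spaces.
1.105 -1.671 3.879

after link 1: o_1 = (0.0000, 0.0000, 3.0000)
after link 2: o_2 = (-1.7321, -1.0000, 6.0000)
after link 3: o_3 = (1.1051, -1.6714, 3.8787)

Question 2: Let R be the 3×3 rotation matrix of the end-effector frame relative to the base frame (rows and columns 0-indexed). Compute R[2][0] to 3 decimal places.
-0.707

End-effector x-axis (col 0 of R) = (0.6124,0.3536,-0.7071)
R[2][0] = -0.7071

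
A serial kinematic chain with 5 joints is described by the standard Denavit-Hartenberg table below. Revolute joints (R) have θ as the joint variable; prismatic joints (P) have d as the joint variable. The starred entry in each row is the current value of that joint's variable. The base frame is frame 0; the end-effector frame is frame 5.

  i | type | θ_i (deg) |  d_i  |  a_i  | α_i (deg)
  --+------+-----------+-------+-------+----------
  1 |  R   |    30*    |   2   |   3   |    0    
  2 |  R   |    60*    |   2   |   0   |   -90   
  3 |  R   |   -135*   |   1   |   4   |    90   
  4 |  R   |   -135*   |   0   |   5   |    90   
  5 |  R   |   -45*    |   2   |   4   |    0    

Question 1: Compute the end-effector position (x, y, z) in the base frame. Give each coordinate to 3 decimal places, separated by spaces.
5.719 5.586 3.914

after link 1: o_1 = (2.5981, 1.5000, 2.0000)
after link 2: o_2 = (2.5981, 1.5000, 4.0000)
after link 3: o_3 = (1.5981, -1.3284, 6.8284)
after link 4: o_4 = (5.1336, 1.1716, 4.3284)
after link 5: o_5 = (5.7194, 5.5858, 3.9142)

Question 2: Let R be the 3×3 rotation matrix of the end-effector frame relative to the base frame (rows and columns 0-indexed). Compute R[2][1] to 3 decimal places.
End-effector y-axis (col 1 of R) = (0.5000,-0.1464,-0.8536)
R[2][1] = -0.8536

-0.854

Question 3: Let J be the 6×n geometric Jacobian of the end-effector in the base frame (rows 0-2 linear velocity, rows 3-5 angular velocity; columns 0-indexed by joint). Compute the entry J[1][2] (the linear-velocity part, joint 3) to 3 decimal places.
axis z_2 = (-1.0000,0.0000,0.0000); lever o_n−o_2 = (3.1213,4.0858,-0.0858)
cross product → J_v[:, 2] = (-0.0000,-0.0858,-4.0858)
J_ω[:, 2] = z_2
entry J[1][2] = -0.0858

-0.086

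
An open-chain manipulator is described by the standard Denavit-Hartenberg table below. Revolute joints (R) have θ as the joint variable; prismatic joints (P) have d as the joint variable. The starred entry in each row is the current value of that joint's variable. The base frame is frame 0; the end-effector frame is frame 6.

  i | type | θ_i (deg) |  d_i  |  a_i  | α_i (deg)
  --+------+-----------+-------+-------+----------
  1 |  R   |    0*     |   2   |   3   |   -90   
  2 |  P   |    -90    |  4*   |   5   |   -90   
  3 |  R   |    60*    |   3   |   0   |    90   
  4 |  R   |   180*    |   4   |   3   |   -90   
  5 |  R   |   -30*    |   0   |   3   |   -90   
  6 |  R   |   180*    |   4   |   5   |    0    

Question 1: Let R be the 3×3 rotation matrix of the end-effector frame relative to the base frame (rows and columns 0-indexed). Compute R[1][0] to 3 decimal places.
End-effector x-axis (col 0 of R) = (0.0000,-1.0000,0.0000)
R[1][0] = -1.0000

-1.000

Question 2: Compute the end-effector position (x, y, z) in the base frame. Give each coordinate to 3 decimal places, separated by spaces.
6.000 6.598 4.964

after link 1: o_1 = (3.0000, 0.0000, 2.0000)
after link 2: o_2 = (3.0000, 4.0000, 7.0000)
after link 3: o_3 = (6.0000, 4.0000, 7.0000)
after link 4: o_4 = (6.0000, 8.5981, 8.9641)
after link 5: o_5 = (6.0000, 11.5981, 8.9641)
after link 6: o_6 = (6.0000, 6.5981, 4.9641)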